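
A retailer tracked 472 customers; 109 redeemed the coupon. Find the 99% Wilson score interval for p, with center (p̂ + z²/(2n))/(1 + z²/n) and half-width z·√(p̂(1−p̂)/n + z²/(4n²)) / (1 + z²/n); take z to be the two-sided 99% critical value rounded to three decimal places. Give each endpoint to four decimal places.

(0.1849, 0.2844)

Here p̂ = 109/472 = 0.23093 and z = 2.576 (z² = 6.635776).
Denominator 1 + z²/n = 1 + 6.635776/472 = 1.014059.
Adjusted center: (0.23093 + z²/(2n))/1.014059 = 0.23466.
Radicand: p̂(1−p̂)/n + z²/(4n²) = 0.000376277 + 0.000007446 = 0.000383723.
Half-width = z·√(radicand)/denom = 2.576·0.019589/1.014059 = 0.04976.
So the interval runs from 0.1849 to 0.2844.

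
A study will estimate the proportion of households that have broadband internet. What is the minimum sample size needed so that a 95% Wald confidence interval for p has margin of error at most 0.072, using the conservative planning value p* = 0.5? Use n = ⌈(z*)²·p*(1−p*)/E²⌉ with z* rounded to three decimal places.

For 95% confidence, z* = 1.960.
p*(1−p*) = 0.2500.
Required n before rounding: 3.841600 × 0.2500 / 0.072² = 185.262.
Rounding up, n = 186.

n = 186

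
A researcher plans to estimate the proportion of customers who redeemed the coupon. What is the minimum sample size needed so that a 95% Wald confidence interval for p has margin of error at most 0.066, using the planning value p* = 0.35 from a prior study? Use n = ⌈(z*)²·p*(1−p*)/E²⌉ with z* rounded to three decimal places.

z* = 1.960 at the 95% level.
p*(1−p*) = 0.35·0.65 = 0.2275.
Required n before rounding: 3.841600 × 0.2275 / 0.066² = 200.635.
⌈200.635⌉ = 201.

n = 201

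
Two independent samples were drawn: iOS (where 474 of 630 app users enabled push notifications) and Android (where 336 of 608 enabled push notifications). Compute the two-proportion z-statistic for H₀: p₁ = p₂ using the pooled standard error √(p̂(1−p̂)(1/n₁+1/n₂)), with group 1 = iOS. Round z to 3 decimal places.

z = 7.388

p̂₁ = 474/630 = 0.75238, p̂₂ = 336/608 = 0.55263.
Pooling: p̂ = 810/1238 = 0.65428.
Pooled SE = √[0.2261973·0.00323204] ≈ 0.027038.
z = 0.19975/0.027038 = 7.388.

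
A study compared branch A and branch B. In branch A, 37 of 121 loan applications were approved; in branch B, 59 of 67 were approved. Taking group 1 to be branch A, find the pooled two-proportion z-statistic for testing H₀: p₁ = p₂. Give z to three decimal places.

p̂₁ = 37/121 = 0.30579, p̂₂ = 59/67 = 0.88060.
Pooling: p̂ = 96/188 = 0.51064.
SE = √[p̂(1−p̂)(1/n₁+1/n₂)] = √[0.51064·0.48936·(1/121+1/67)] ≈ 0.076124.
z = -0.57481/0.076124 = -7.551.

z = -7.551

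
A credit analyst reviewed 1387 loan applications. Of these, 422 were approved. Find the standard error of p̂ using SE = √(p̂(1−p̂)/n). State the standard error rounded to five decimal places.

p̂ = 422/1387 = 0.30425.
p̂(1−p̂) = 0.30425·0.69575 = 0.211682.
Dividing by n and taking the root: √0.000152619 = 0.01235.

SE = 0.01235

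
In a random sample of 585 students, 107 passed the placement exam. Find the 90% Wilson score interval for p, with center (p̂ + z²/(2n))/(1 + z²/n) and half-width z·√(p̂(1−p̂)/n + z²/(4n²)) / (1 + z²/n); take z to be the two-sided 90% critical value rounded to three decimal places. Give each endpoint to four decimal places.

Here p̂ = 107/585 = 0.18291 and z = 1.645 (z² = 2.706025).
Denominator 1 + z²/n = 1 + 2.706025/585 = 1.004626.
Adjusted center: (0.18291 + z²/(2n))/1.004626 = 0.18437.
Radicand: p̂(1−p̂)/n + z²/(4n²) = 0.000255472 + 0.000001977 = 0.000257449.
Half-width = z·√(radicand)/denom = 1.645·0.016045/1.004626 = 0.02627.
CI: 0.18437 ± 0.02627 = (0.1581, 0.2106).

(0.1581, 0.2106)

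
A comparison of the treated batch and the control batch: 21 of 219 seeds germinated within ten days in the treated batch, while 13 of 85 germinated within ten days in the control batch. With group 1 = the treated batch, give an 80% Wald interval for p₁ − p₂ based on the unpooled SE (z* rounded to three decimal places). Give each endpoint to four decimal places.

(-0.1132, -0.0009)

p̂₁ = 21/219 = 0.09589, p̂₂ = 13/85 = 0.15294; p̂₁ − p̂₂ = -0.05705.
Unpooled SE = √(p̂₁(1−p̂₁)/n₁ + p̂₂(1−p̂₂)/n₂) = √(0.000395870 + 0.001524120) = 0.043818.
The 80% critical value is z* = 1.282. Margin = 1.282·0.043818 = 0.05617.
Interval: -0.05705 ± 0.05617 → (-0.1132, -0.0009).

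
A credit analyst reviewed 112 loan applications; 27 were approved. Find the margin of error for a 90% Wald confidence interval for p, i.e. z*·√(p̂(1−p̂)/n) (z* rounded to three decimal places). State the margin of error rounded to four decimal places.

ME = 0.0665

p̂ = 27/112 = 0.24107.
SE = √(p̂(1−p̂)/n) = √(0.182956/112) = 0.040417.
z* = 1.645 at the 90% level.
Margin of error = z*·SE = 1.645 × 0.040417 = 0.0665.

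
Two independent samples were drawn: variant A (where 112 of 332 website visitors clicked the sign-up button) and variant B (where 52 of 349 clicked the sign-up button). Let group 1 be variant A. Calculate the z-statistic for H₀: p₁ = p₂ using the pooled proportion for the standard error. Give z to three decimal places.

z = 5.746

p̂₁ = 112/332 = 0.33735, p̂₂ = 52/349 = 0.14900.
Pooled p̂ = (112+52)/(332+349) = 164/681 = 0.24082.
Pooled SE = √[0.1828269·0.00587738] ≈ 0.032780.
z = 0.18835/0.032780 = 5.746.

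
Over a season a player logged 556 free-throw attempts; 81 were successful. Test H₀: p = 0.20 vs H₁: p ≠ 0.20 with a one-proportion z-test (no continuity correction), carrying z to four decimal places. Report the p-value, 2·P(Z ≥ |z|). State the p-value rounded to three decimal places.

The sample proportion is 81/556 = 0.14568.
SE₀ = √(0.20·0.80/556) = 0.016964.
z = (p̂ − p₀)/SE = (81/556 − 0.20)/0.016964 ≈ -3.2019.
p-value = 2·P(Z ≥ |z|) with z = -3.2019 → 0.001.

p-value = 0.001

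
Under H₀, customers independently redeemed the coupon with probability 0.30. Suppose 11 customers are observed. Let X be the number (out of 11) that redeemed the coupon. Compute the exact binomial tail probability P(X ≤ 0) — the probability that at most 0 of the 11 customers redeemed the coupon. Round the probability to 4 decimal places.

P = 0.0198

X is binomial with n = 11 and p = 0.30.
P(X ≤ 0) = C(11,0)·0.30^0·0.70^11.
= 0.019773 = 0.0198.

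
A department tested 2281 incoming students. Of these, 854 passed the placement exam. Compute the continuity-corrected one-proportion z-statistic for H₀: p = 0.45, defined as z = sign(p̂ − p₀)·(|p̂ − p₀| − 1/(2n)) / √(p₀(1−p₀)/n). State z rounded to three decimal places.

z = -7.237

p̂ = 854/2281 = 0.37440. p̂ − p₀ = -0.075603.
1/(2n) = 0.000219.
Corrected numerator: |-0.075603| − 0.000219 = 0.075384.
SE₀ = √(0.45·0.55/2281) = 0.010417.
z = (−)0.075384/0.010417 = -7.237.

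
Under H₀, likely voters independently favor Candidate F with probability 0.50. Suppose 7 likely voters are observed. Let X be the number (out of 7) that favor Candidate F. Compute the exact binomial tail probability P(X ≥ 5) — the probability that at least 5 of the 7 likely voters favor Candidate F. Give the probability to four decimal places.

X ~ Binomial(n=7, p=0.50).
P(X ≥ 5) = C(7,5)·0.50^5·0.50^2 + C(7,6)·0.50^6·0.50^1 + C(7,7)·0.50^7·0.50^0.
= 0.164062 + 0.054688 + 0.007812 = 0.2266.

P = 0.2266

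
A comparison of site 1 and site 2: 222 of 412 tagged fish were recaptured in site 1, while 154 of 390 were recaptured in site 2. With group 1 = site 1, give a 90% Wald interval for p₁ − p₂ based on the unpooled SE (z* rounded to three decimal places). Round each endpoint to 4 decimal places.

(0.0866, 0.2013)

p̂₁ = 222/412 = 0.53883, p̂₂ = 154/390 = 0.39487; p̂₁ − p̂₂ = 0.14396.
SE = √(0.000603136 + 0.000612687) = √0.001215823 = 0.034869.
z* = 1.645 at the 90% level. Margin of error = 0.05736.
Interval: 0.14396 ± 0.05736 → (0.0866, 0.2013).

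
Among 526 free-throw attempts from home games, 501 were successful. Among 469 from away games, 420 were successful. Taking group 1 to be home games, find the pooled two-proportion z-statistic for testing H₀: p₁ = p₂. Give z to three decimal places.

z = 3.418

Sample proportions: p̂₁ = 501/526 = 0.95247 and p̂₂ = 420/469 = 0.89552.
Pooled p̂ = (501+420)/(526+469) = 921/995 = 0.92563.
SE = √[p̂(1−p̂)(1/n₁+1/n₂)] = √[0.92563·0.07437·(1/526+1/469)] ≈ 0.016663.
z = 0.05695/0.016663 = 3.418.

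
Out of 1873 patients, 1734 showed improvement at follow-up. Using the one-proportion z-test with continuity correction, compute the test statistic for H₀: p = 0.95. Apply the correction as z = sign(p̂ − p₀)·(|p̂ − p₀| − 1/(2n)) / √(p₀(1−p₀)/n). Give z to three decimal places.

z = -4.755

With x = 1734 successes in n = 1873, p̂ = 0.92579. p̂ − p₀ = -0.024212.
1/(2n) = 0.000267.
Corrected numerator: |-0.024212| − 0.000267 = 0.023945.
Under H₀, SE = √(p₀(1−p₀)/n) = √(0.95·0.05/1873) = √0.000025360 = 0.005036.
z = (−)0.023945/0.005036 = -4.755.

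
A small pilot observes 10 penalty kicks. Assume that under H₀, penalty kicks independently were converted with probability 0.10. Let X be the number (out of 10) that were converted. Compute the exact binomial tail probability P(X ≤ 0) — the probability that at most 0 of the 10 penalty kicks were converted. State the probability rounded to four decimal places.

X is binomial with n = 10 and p = 0.10.
P(X ≤ 0) = C(10,0)·0.10^0·0.90^10.
= 0.348678 = 0.3487.

P = 0.3487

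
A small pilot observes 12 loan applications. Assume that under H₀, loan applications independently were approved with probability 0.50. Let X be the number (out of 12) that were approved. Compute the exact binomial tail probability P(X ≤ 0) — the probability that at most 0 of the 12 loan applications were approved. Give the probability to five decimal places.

X is binomial with n = 12 and p = 0.50.
P(X ≤ 0) = C(12,0)·0.50^0·0.50^12.
= 0.000244 = 0.00024.

P = 0.00024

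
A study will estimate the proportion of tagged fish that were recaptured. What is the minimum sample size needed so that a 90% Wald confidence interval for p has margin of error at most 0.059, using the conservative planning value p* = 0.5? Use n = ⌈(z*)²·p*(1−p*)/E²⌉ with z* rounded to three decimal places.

n = 195

For 90% confidence, z* = 1.645.
p*(1−p*) = 0.2500.
Required n before rounding: 2.706025 × 0.2500 / 0.059² = 194.343.
⌈194.343⌉ = 195.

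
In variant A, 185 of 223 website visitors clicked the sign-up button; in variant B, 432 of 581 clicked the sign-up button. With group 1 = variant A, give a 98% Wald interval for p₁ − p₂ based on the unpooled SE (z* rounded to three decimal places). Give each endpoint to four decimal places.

(0.0139, 0.1582)

p̂₁ = 0.82960, p̂₂ = 0.74355, so the observed difference is 0.08605.
Unpooled SE = √(p̂₁(1−p̂₁)/n₁ + p̂₂(1−p̂₂)/n₂) = √(0.000633929 + 0.000328202) = 0.031018.
The 98% critical value is z* = 2.326. Margin of error = 0.07215.
Interval: 0.08605 ± 0.07215 → (0.0139, 0.1582).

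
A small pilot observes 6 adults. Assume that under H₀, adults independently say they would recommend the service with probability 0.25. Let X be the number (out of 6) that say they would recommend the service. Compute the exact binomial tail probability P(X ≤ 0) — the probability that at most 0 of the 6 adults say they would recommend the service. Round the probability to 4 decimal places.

X is binomial with n = 6 and p = 0.25.
P(X ≤ 0) = C(6,0)·0.25^0·0.75^6.
= 0.177979 = 0.1780.

P = 0.1780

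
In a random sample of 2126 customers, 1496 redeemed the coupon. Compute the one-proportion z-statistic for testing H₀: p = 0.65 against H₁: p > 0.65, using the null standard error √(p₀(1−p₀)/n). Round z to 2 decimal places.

z = 5.19

Sample proportion p̂ = 1496/2126 = 0.70367.
Null standard error: √(0.65·0.35/2126) = √0.000107008 = 0.010344.
Test statistic: z = 0.05367/0.010344 = 5.19.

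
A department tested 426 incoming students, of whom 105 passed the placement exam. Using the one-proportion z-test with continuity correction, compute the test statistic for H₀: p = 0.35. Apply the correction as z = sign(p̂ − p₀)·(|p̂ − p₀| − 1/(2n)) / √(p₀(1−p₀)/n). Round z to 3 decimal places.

Sample proportion p̂ = 105/426 = 0.24648. p̂ − p₀ = -0.103521.
1/(2n) = 0.001174.
Corrected numerator: |-0.103521| − 0.001174 = 0.102347.
Under H₀, SE = √(p₀(1−p₀)/n) = √(0.35·0.65/426) = √0.000534038 = 0.023109.
z = (−)0.102347/0.023109 = -4.429.

z = -4.429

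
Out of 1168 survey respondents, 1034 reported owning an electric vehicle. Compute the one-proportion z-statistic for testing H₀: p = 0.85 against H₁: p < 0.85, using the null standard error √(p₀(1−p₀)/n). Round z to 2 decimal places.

The sample proportion is 1034/1168 = 0.88527.
Null standard error: √(0.85·0.15/1168) = √0.000109161 = 0.010448.
z = (0.88527 − 0.85)/0.010448 = 0.03527/0.010448 = 3.38.

z = 3.38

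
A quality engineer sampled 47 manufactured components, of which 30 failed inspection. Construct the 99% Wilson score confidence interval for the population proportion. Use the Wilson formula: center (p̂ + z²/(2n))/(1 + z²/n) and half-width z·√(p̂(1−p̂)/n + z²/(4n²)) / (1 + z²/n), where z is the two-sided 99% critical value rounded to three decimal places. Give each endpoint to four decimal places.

(0.4513, 0.7911)

Here p̂ = 30/47 = 0.63830 and z = 2.576 (z² = 6.635776).
1 + z²/n = 1.141187.
Center = (0.63830 + 0.070593)/1.141187 = 0.62119.
Radicand: p̂(1−p̂)/n + z²/(4n²) = 0.004912206 + 0.000750993 = 0.005663199.
Half-width = 2.576·√0.005663199/1.141187 = 0.16987.
So the interval runs from 0.4513 to 0.7911.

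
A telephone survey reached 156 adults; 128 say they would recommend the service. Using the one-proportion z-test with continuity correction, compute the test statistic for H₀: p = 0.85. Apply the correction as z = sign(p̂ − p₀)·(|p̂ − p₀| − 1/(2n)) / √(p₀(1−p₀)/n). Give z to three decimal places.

z = -0.919

With x = 128 successes in n = 156, p̂ = 0.82051. p̂ − p₀ = -0.029487.
1/(2n) = 0.003205.
Corrected numerator: |-0.029487| − 0.003205 = 0.026282.
SE₀ = √(0.85·0.15/156) = 0.028589.
z = −0.026282/0.028589 = -0.919.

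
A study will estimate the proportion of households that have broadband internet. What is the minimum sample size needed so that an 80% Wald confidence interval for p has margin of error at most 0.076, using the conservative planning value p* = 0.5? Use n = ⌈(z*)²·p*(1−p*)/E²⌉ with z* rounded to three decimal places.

n = 72

z* = 1.282 at the 80% level.
p*(1−p*) = 0.50·0.50 = 0.2500.
(z*)²·p*(1−p*)/E² = 1.643524·0.2500/0.005776 = 71.136.
⌈71.136⌉ = 72.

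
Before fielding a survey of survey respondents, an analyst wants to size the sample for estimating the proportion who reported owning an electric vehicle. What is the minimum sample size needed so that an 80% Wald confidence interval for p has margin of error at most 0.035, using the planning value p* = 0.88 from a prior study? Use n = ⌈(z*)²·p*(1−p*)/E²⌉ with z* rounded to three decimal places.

n = 142

The 80% critical value is z* = 1.282.
p*(1−p*) = 0.1056.
(z*)²·p*(1−p*)/E² = 1.643524·0.1056/0.001225 = 141.678.
⌈141.678⌉ = 142.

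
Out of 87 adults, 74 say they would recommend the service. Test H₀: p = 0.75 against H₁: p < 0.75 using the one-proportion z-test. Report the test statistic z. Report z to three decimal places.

With x = 74 successes in n = 87, p̂ = 0.85057.
Under H₀, SE = √(p₀(1−p₀)/n) = √(0.75·0.25/87) = √0.002155172 = 0.046424.
z = (0.85057 − 0.75)/0.046424 = 0.10057/0.046424 = 2.166.

z = 2.166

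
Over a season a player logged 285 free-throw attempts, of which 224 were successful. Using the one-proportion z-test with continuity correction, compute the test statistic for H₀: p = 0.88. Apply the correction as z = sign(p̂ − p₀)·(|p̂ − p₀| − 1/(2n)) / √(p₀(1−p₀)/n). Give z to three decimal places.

z = -4.794

Sample proportion p̂ = 224/285 = 0.78596. p̂ − p₀ = -0.094035.
Continuity correction 1/(2n) = 1/570 = 0.001754.
Corrected numerator: |-0.094035| − 0.001754 = 0.092281.
Under H₀, SE = √(p₀(1−p₀)/n) = √(0.88·0.12/285) = √0.000370526 = 0.019249.
z = (−)0.092281/0.019249 = -4.794.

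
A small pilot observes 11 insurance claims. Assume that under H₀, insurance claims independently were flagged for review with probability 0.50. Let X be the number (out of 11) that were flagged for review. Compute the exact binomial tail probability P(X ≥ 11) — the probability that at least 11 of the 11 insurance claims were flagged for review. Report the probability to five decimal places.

P = 0.00049

X ~ Binomial(n=11, p=0.50).
P(X ≥ 11) = C(11,11)·0.50^11·0.50^0.
= 0.000488 = 0.00049.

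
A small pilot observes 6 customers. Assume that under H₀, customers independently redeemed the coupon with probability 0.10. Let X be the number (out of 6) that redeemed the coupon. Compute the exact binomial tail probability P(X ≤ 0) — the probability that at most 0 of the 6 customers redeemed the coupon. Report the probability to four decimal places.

P = 0.5314

X ~ Binomial(n=6, p=0.10).
P(X ≤ 0) = C(6,0)·0.10^0·0.90^6.
= 0.531441 = 0.5314.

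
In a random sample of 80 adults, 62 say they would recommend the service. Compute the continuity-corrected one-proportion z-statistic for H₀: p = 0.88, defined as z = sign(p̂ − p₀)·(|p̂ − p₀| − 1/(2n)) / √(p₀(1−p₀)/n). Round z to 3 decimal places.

z = -2.718

p̂ = 62/80 = 0.77500. p̂ − p₀ = -0.105000.
1/(2n) = 0.006250.
Corrected numerator: |-0.105000| − 0.006250 = 0.098750.
SE₀ = √(0.88·0.12/80) = 0.036332.
z = −0.098750/0.036332 = -2.718.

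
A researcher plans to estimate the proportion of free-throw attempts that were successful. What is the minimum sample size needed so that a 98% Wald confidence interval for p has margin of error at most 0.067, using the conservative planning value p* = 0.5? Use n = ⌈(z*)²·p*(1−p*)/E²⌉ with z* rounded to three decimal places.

The 98% critical value is z* = 2.326.
p*(1−p*) = 0.2500.
Required n before rounding: 5.410276 × 0.2500 / 0.067² = 301.307.
Rounding up, n = 302.

n = 302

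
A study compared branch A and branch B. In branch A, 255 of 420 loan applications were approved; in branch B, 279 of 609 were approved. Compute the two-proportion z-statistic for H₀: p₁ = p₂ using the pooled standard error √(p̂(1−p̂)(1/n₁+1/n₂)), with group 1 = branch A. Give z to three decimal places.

Sample proportions: p̂₁ = 255/420 = 0.60714 and p̂₂ = 279/609 = 0.45813.
Pooling: p̂ = 534/1029 = 0.51895.
Pooled SE = √[0.2496409·0.00402299] ≈ 0.031691.
z = (p̂₁ − p̂₂)/SE = (0.60714 − 0.45813)/0.031691 = 0.14901/0.031691 = 4.702.

z = 4.702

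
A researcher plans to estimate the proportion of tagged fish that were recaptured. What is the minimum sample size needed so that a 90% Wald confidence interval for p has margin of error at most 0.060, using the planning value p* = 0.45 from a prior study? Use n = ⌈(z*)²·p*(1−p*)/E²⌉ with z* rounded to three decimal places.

For 90% confidence, z* = 1.645.
p*(1−p*) = 0.2475.
(z*)²·p*(1−p*)/E² = 2.706025·0.2475/0.003600 = 186.039.
Rounding up, n = 187.

n = 187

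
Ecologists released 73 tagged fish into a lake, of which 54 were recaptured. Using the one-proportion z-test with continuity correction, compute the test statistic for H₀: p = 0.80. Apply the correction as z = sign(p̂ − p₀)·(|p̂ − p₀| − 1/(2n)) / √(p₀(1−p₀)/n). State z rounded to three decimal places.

The sample proportion is 54/73 = 0.73973. p̂ − p₀ = -0.060274.
Continuity correction 1/(2n) = 1/146 = 0.006849.
Corrected numerator: |-0.060274| − 0.006849 = 0.053425.
Under H₀, SE = √(p₀(1−p₀)/n) = √(0.80·0.20/73) = √0.002191781 = 0.046816.
z = −0.053425/0.046816 = -1.141.

z = -1.141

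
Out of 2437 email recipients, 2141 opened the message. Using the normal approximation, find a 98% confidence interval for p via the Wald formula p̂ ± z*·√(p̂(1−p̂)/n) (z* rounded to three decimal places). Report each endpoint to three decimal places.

(0.863, 0.894)

The sample proportion is 2141/2437 = 0.87854.
SE(p̂) = √(0.87854·0.12146/2437) = 0.006617.
The 98% critical value is z* = 2.326.
Margin of error: 2.326 × 0.006617 = 0.01539.
Interval: 0.87854 ± 0.01539 → (0.863, 0.894).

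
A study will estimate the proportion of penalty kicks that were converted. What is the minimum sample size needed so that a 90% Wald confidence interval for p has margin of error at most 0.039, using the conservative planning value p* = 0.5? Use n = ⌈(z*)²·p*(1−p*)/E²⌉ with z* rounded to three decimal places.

n = 445

For 90% confidence, z* = 1.645.
p*(1−p*) = 0.50·0.50 = 0.2500.
Required n before rounding: 2.706025 × 0.2500 / 0.039² = 444.777.
Rounding up, n = 445.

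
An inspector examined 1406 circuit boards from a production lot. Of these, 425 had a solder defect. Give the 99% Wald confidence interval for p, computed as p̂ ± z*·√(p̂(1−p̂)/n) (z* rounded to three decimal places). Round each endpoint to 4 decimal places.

Sample proportion p̂ = 425/1406 = 0.30228.
SE(p̂) = √(0.30228·0.69772/1406) = 0.012248.
z* = 2.576 at the 99% level.
Margin of error: 2.576 × 0.012248 = 0.03155.
CI: 0.30228 ± 0.03155 = (0.2707, 0.3338).

(0.2707, 0.3338)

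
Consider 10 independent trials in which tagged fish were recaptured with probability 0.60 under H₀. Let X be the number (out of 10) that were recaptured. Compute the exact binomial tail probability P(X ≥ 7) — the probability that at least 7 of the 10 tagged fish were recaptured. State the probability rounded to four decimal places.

X is binomial with n = 10 and p = 0.60.
P(X ≥ 7) = C(10,7)·0.60^7·0.40^3 + C(10,8)·0.60^8·0.40^2 + C(10,9)·0.60^9·0.40^1 + C(10,10)·0.60^10·0.40^0.
= 0.214991 + 0.120932 + 0.040311 + 0.006047 = 0.3823.

P = 0.3823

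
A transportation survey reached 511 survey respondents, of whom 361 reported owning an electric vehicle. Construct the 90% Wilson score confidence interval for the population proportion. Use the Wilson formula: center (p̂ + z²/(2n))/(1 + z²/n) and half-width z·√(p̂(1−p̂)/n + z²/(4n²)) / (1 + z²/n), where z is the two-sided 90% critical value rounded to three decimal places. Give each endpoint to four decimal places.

Here p̂ = 361/511 = 0.70646 and z = 1.645 (z² = 2.706025).
1 + z²/n = 1.005296.
Adjusted center: (0.70646 + z²/(2n))/1.005296 = 0.70537.
Radicand: p̂(1−p̂)/n + z²/(4n²) = 0.000405822 + 0.000002591 = 0.000408413.
Half-width = 1.645·√0.000408413/1.005296 = 0.03307.
CI: 0.70537 ± 0.03307 = (0.6723, 0.7384).

(0.6723, 0.7384)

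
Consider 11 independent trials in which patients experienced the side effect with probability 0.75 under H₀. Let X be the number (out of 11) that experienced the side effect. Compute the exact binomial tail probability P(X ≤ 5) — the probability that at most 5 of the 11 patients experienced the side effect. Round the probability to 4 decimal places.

P = 0.0343

X is binomial with n = 11 and p = 0.75.
P(X ≤ 5) = Σ_{j=0}^{5} C(11,j)·0.75^j·0.25^{11−j}.
= 0.000000 + 0.000008 + 0.000118 + 0.001062 + 0.006373 + 0.026766 = 0.0343.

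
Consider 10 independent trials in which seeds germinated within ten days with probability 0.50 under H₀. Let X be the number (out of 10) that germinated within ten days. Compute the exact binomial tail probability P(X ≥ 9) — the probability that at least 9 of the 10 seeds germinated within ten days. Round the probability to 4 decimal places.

P = 0.0107

X is binomial with n = 10 and p = 0.50.
P(X ≥ 9) = C(10,9)·0.50^9·0.50^1 + C(10,10)·0.50^10·0.50^0.
= 0.009766 + 0.000977 = 0.0107.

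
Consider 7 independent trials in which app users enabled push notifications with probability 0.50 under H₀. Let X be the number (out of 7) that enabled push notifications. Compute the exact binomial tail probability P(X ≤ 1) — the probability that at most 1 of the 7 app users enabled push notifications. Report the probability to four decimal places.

P = 0.0625

X ~ Binomial(n=7, p=0.50).
P(X ≤ 1) = C(7,0)·0.50^0·0.50^7 + C(7,1)·0.50^1·0.50^6.
= 0.007812 + 0.054688 = 0.0625.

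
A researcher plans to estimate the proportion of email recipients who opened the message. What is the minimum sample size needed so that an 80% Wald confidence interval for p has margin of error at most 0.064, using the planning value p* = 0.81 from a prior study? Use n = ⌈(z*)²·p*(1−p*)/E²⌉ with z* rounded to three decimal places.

z* = 1.282 at the 80% level.
p*(1−p*) = 0.81·0.19 = 0.1539.
(z*)²·p*(1−p*)/E² = 1.643524·0.1539/0.004096 = 61.753.
Rounding up, n = 62.

n = 62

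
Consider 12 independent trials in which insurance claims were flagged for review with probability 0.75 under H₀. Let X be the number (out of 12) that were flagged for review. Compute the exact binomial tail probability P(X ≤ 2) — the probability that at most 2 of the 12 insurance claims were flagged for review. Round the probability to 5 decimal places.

X ~ Binomial(n=12, p=0.75).
P(X ≤ 2) = C(12,0)·0.75^0·0.25^12 + C(12,1)·0.75^1·0.25^11 + C(12,2)·0.75^2·0.25^10.
= 0.000000 + 0.000002 + 0.000035 = 0.00004.

P = 0.00004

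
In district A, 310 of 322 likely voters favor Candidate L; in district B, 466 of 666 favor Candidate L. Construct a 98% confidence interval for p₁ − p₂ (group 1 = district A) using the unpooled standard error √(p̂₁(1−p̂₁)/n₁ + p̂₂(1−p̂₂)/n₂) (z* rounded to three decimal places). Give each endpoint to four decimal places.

(0.2150, 0.3111)

p̂₁ = 0.96273, p̂₂ = 0.69970, so the observed difference is 0.26303.
Unpooled SE = √(p̂₁(1−p̂₁)/n₁ + p̂₂(1−p̂₂)/n₂) = √(0.000111423 + 0.000315496) = 0.020662.
For 98% confidence, z* = 2.326. Margin of error = 0.04806.
So the interval runs from 0.2150 to 0.3111.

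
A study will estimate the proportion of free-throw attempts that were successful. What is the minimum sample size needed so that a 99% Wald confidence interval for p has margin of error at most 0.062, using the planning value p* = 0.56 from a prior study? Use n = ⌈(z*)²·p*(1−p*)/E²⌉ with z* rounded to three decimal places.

n = 426

z* = 2.576 at the 99% level.
p*(1−p*) = 0.56·0.44 = 0.2464.
Required n before rounding: 6.635776 × 0.2464 / 0.062² = 425.353.
⌈425.353⌉ = 426.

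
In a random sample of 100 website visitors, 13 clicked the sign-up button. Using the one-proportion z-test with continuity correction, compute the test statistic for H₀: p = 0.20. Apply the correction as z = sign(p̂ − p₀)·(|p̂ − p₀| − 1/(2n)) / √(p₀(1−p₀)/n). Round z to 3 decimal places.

z = -1.625

p̂ = 13/100 = 0.13000. p̂ − p₀ = -0.070000.
1/(2n) = 0.005000.
Corrected numerator: |-0.070000| − 0.005000 = 0.065000.
Under H₀, SE = √(p₀(1−p₀)/n) = √(0.20·0.80/100) = √0.001600000 = 0.040000.
z = (−)0.065000/0.040000 = -1.625.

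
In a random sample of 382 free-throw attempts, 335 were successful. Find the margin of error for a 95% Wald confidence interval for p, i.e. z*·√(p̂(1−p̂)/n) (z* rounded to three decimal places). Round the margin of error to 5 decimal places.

Sample proportion p̂ = 335/382 = 0.87696.
SE = √(p̂(1−p̂)/n) = √(0.107899/382) = 0.016806.
For 95% confidence, z* = 1.960.
Margin of error = z*·SE = 1.960 × 0.016806 = 0.03294.

ME = 0.03294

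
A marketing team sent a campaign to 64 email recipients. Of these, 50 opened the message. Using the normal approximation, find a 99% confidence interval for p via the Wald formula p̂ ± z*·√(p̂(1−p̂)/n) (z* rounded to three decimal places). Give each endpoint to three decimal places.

Sample proportion p̂ = 50/64 = 0.78125.
SE(p̂) = √(0.78125·0.21875/64) = 0.051675.
z* = 2.576 at the 99% level.
Margin of error: 2.576 × 0.051675 = 0.13311.
Interval: 0.78125 ± 0.13311 → (0.648, 0.914).

(0.648, 0.914)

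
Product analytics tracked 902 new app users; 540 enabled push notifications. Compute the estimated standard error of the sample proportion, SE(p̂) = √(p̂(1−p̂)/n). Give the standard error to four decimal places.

SE = 0.0163

The sample proportion is 540/902 = 0.59867.
p̂(1−p̂) = 0.240264.
Dividing by n and taking the root: √0.000266368 = 0.0163.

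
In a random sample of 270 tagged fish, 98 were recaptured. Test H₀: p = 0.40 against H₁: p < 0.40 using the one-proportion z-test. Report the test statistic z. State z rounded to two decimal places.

z = -1.24

The sample proportion is 98/270 = 0.36296.
SE₀ = √(0.40·0.60/270) = 0.029814.
z = (p̂ − p₀)/SE = (0.36296 − 0.40)/0.029814 = -1.24.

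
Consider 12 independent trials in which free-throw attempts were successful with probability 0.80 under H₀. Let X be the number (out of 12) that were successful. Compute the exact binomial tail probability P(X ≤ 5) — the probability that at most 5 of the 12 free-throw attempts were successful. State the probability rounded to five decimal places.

P = 0.00390

X is binomial with n = 12 and p = 0.80.
P(X ≤ 5) = Σ_{j=0}^{5} C(12,j)·0.80^j·0.20^{12−j}.
= 0.000000 + 0.000000 + 0.000004 + 0.000058 + 0.000519 + 0.003322 = 0.00390.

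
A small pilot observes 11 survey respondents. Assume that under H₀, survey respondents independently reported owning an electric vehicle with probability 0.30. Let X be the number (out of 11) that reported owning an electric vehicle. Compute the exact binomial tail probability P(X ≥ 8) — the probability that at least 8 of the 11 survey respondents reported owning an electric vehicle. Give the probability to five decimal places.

P = 0.00429

X ~ Binomial(n=11, p=0.30).
P(X ≥ 8) = C(11,8)·0.30^8·0.70^3 + C(11,9)·0.30^9·0.70^2 + C(11,10)·0.30^10·0.70^1 + C(11,11)·0.30^11·0.70^0.
= 0.003713 + 0.000530 + 0.000045 + 0.000002 = 0.00429.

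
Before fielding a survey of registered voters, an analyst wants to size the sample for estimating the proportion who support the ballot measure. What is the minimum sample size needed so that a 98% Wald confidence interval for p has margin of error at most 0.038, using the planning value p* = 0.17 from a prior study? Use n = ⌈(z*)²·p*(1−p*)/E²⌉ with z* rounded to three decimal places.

n = 529

z* = 2.326 at the 98% level.
p*(1−p*) = 0.1411.
Required n before rounding: 5.410276 × 0.1411 / 0.038² = 528.663.
Rounding up, n = 529.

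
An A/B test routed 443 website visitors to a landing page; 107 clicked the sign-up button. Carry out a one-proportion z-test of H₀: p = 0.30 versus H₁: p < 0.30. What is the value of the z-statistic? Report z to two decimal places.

p̂ = 107/443 = 0.24153.
Null standard error: √(0.30·0.70/443) = √0.000474041 = 0.021772.
z = (0.24153 − 0.30)/0.021772 = -0.05847/0.021772 = -2.69.

z = -2.69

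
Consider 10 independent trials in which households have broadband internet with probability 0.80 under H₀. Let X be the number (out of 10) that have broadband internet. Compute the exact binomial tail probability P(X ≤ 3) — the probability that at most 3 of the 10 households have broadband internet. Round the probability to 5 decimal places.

P = 0.00086

X ~ Binomial(n=10, p=0.80).
P(X ≤ 3) = C(10,0)·0.80^0·0.20^10 + C(10,1)·0.80^1·0.20^9 + C(10,2)·0.80^2·0.20^8 + C(10,3)·0.80^3·0.20^7.
= 0.000000 + 0.000004 + 0.000074 + 0.000786 = 0.00086.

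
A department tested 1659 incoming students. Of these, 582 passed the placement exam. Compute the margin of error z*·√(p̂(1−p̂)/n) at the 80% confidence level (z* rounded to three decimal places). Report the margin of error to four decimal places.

With x = 582 successes in n = 1659, p̂ = 0.35081.
Standard error of p̂: √(0.227743/1659) = √0.000137278 = 0.011717.
z* = 1.282 at the 80% level.
ME = 1.282·0.011717 = 0.0150.

ME = 0.0150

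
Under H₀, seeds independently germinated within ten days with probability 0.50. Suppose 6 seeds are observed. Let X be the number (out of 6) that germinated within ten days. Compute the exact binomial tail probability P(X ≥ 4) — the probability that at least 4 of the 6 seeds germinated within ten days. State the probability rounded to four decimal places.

X is binomial with n = 6 and p = 0.50.
P(X ≥ 4) = C(6,4)·0.50^4·0.50^2 + C(6,5)·0.50^5·0.50^1 + C(6,6)·0.50^6·0.50^0.
= 0.234375 + 0.093750 + 0.015625 = 0.3438.

P = 0.3438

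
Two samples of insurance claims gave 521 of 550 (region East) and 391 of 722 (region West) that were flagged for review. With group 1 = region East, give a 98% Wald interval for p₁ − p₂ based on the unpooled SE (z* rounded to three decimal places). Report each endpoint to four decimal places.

p̂₁ = 521/550 = 0.94727, p̂₂ = 391/722 = 0.54155; p̂₁ − p̂₂ = 0.40572.
Unpooled SE = √(p̂₁(1−p̂₁)/n₁ + p̂₂(1−p̂₂)/n₂) = √(0.000090813 + 0.000343869) = 0.020849.
The 98% critical value is z* = 2.326. Margin = 2.326·0.020849 = 0.04849.
So the interval runs from 0.3572 to 0.4542.

(0.3572, 0.4542)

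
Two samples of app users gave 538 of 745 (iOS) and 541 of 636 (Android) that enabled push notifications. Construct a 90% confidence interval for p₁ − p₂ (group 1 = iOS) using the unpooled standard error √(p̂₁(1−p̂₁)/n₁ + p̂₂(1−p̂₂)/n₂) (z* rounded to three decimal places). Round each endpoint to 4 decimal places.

p̂₁ = 0.72215, p̂₂ = 0.85063, so the observed difference is -0.12848.
Unpooled SE = √(p̂₁(1−p̂₁)/n₁ + p̂₂(1−p̂₂)/n₂) = √(0.000269329 + 0.000199779) = 0.021659.
The 90% critical value is z* = 1.645. Margin = 1.645·0.021659 = 0.03563.
CI: -0.12848 ± 0.03563 = (-0.1641, -0.0929).

(-0.1641, -0.0929)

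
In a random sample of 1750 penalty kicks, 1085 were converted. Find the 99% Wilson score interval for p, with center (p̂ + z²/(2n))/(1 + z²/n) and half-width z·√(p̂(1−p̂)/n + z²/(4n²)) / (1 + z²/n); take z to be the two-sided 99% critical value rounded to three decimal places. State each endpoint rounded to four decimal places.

Here p̂ = 1085/1750 = 0.62000 and z = 2.576 (z² = 6.635776).
1 + z²/n = 1.003792.
Center = (0.62000 + 0.001896)/1.003792 = 0.61955.
Radicand: p̂(1−p̂)/n + z²/(4n²) = 0.000134629 + 0.000000542 = 0.000135171.
Half-width = 2.576·√0.000135171/1.003792 = 0.02984.
CI: 0.61955 ± 0.02984 = (0.5897, 0.6494).

(0.5897, 0.6494)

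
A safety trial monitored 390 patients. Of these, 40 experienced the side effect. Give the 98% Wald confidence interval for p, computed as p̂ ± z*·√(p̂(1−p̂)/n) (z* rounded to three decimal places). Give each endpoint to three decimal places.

The sample proportion is 40/390 = 0.10256.
SE = √(p̂(1−p̂)/n) = √(0.092045/390) = 0.015363.
The 98% critical value is z* = 2.326.
Margin = 2.326·0.015363 = 0.03573.
CI: 0.10256 ± 0.03573 = (0.067, 0.138).

(0.067, 0.138)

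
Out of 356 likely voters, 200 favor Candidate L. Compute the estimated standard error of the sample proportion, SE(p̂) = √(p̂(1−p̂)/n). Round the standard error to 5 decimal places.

Sample proportion p̂ = 200/356 = 0.56180.
p̂(1−p̂) = 0.56180·0.43820 = 0.246181.
SE = √(0.246181/356) = 0.02630.

SE = 0.02630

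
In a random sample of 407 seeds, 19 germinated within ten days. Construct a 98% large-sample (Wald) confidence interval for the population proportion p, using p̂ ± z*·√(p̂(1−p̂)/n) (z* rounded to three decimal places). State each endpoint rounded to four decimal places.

(0.0224, 0.0710)

p̂ = 19/407 = 0.04668.
Standard error of p̂: √(0.044504/407) = √0.000109346 = 0.010457.
For 98% confidence, z* = 2.326.
Margin = 2.326·0.010457 = 0.02432.
So the interval runs from 0.0224 to 0.0710.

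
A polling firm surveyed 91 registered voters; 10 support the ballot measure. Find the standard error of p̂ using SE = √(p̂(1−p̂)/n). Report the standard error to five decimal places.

The sample proportion is 10/91 = 0.10989.
p̂(1−p̂) = 0.097814.
SE = √(0.097814/91) = √0.001074879 = 0.03279.

SE = 0.03279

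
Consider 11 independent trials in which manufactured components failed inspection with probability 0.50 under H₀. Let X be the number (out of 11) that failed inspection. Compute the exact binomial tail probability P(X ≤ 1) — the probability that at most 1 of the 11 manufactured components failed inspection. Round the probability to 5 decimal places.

P = 0.00586

X is binomial with n = 11 and p = 0.50.
P(X ≤ 1) = C(11,0)·0.50^0·0.50^11 + C(11,1)·0.50^1·0.50^10.
= 0.000488 + 0.005371 = 0.00586.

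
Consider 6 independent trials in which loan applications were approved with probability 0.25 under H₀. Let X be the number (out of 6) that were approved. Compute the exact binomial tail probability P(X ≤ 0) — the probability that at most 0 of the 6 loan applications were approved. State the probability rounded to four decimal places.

P = 0.1780

X ~ Binomial(n=6, p=0.25).
P(X ≤ 0) = C(6,0)·0.25^0·0.75^6.
= 0.177979 = 0.1780.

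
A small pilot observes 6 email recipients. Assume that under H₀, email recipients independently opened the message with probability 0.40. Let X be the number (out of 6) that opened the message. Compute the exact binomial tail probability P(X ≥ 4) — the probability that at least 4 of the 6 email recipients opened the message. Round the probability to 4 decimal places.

P = 0.1792

X is binomial with n = 6 and p = 0.40.
P(X ≥ 4) = C(6,4)·0.40^4·0.60^2 + C(6,5)·0.40^5·0.60^1 + C(6,6)·0.40^6·0.60^0.
= 0.138240 + 0.036864 + 0.004096 = 0.1792.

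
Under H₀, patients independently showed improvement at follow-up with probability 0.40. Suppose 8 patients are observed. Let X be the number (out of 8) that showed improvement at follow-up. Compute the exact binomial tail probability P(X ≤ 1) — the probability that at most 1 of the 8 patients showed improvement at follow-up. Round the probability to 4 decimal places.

P = 0.1064

X is binomial with n = 8 and p = 0.40.
P(X ≤ 1) = C(8,0)·0.40^0·0.60^8 + C(8,1)·0.40^1·0.60^7.
= 0.016796 + 0.089580 = 0.1064.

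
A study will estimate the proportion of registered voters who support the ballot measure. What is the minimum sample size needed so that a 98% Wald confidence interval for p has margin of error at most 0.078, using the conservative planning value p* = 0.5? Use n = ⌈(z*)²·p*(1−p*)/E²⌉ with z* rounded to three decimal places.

For 98% confidence, z* = 2.326.
p*(1−p*) = 0.50·0.50 = 0.2500.
(z*)²·p*(1−p*)/E² = 5.410276·0.2500/0.006084 = 222.316.
Rounding up, n = 223.

n = 223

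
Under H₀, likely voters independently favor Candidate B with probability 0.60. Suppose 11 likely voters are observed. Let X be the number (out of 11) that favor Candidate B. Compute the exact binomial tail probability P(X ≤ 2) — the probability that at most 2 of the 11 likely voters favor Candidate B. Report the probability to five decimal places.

P = 0.00592

X is binomial with n = 11 and p = 0.60.
P(X ≤ 2) = C(11,0)·0.60^0·0.40^11 + C(11,1)·0.60^1·0.40^10 + C(11,2)·0.60^2·0.40^9.
= 0.000042 + 0.000692 + 0.005190 = 0.00592.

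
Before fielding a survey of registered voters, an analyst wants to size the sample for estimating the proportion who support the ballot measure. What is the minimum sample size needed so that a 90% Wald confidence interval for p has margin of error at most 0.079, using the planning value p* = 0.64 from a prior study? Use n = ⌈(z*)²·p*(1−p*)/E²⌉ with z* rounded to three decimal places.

z* = 1.645 at the 90% level.
p*(1−p*) = 0.64·0.36 = 0.2304.
Required n before rounding: 2.706025 × 0.2304 / 0.079² = 99.899.
Rounding up, n = 100.

n = 100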